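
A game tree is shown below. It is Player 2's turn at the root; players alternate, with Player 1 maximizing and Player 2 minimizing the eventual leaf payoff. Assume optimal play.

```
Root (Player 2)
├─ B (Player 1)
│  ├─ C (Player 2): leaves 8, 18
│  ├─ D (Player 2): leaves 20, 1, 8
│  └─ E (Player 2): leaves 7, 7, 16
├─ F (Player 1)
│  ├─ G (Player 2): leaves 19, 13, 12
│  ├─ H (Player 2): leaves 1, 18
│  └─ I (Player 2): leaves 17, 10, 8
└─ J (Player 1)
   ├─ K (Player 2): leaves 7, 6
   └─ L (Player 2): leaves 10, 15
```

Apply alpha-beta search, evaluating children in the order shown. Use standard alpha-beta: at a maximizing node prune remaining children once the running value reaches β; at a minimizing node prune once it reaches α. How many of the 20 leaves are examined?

C [α=-∞,β=+∞]: v=8
D [α=8,β=+∞]: v=1 after child 2 ≤ α → α-cutoff, skip 1
E [α=8,β=+∞]: v=7 after child 1 ≤ α → α-cutoff, skip 2
B [α=-∞,β=+∞]: v=8
G [α=-∞,β=8]: v=12
F [α=-∞,β=8]: v=12 after child 1 ≥ β → β-cutoff, skip 2
K [α=-∞,β=8]: v=6
L [α=6,β=8]: v=10
J [α=-∞,β=8]: v=10
Root [α=-∞,β=+∞]: v=8
Leaves evaluated: 12 of 20.

12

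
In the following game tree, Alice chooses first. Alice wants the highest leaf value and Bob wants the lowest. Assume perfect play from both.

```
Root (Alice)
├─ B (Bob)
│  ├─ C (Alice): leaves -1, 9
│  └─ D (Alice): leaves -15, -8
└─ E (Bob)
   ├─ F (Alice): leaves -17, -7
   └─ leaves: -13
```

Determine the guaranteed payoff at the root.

-8

C (Alice): max(-1, 9) = 9
D (Alice): max(-15, -8) = -8
B (Bob): min(9, -8) = -8
F (Alice): max(-17, -7) = -7
E (Bob): min(-7, -13) = -13
Root (Alice): max(-8, -13) = -8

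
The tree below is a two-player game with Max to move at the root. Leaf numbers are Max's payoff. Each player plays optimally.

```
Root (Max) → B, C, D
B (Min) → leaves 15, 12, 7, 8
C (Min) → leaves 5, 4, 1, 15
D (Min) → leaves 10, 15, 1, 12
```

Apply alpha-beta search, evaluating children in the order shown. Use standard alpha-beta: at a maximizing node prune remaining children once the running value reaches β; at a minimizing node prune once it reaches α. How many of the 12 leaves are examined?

B [α=-∞,β=+∞]: v=7
C [α=7,β=+∞]: v=5 after child 1 ≤ α → α-cutoff, skip 3
D [α=7,β=+∞]: v=1 after child 3 ≤ α → α-cutoff, skip 1
Root [α=-∞,β=+∞]: v=7
Leaves evaluated: 8 of 12.

8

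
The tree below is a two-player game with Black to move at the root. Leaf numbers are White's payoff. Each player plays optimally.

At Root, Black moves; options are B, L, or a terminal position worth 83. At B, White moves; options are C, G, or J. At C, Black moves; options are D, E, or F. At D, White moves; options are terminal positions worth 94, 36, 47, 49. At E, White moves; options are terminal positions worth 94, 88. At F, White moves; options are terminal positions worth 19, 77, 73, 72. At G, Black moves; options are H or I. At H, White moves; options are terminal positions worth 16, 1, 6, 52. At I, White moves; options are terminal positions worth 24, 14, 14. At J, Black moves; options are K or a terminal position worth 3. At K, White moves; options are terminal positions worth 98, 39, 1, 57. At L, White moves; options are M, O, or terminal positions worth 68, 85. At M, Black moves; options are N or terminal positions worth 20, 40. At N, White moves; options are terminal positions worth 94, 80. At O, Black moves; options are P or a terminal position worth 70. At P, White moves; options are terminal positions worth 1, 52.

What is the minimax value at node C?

77

D: max(94, 36, 47, 49) = 94
E: max(94, 88) = 94
F: max(19, 77, 73, 72) = 77
C: min(94, 94, 77) = 77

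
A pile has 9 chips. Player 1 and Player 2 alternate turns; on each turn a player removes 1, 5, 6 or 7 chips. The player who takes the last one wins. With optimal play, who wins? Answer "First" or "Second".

First

W/L table (W = player to move can force a win):
i:   0  1  2  3  4  5  6  7  8  9
     L  W  L  W  L  W  W  W  W  W
Position 9 is W, so the first player wins.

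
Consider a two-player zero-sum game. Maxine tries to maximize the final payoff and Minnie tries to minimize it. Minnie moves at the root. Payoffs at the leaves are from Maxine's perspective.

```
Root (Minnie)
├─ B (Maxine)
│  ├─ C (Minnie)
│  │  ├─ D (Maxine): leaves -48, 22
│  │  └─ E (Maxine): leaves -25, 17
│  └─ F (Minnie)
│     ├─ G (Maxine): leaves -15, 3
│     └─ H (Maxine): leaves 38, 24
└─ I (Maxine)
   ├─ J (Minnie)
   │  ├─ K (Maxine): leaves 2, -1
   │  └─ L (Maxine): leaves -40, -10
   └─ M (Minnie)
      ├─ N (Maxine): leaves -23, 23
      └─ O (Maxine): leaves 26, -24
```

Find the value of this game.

17

D (Maxine): max(-48, 22) = 22
E (Maxine): max(-25, 17) = 17
C (Minnie): min(22, 17) = 17
G (Maxine): max(-15, 3) = 3
H (Maxine): max(38, 24) = 38
F (Minnie): min(3, 38) = 3
B (Maxine): max(17, 3) = 17
K (Maxine): max(2, -1) = 2
L (Maxine): max(-40, -10) = -10
J (Minnie): min(2, -10) = -10
N (Maxine): max(-23, 23) = 23
O (Maxine): max(26, -24) = 26
M (Minnie): min(23, 26) = 23
I (Maxine): max(-10, 23) = 23
Root (Minnie): min(17, 23) = 17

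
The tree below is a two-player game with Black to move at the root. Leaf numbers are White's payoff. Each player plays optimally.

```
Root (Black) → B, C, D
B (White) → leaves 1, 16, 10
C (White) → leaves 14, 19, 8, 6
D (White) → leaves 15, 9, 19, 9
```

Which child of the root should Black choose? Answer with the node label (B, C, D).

B (White): max(1, 16, 10) = 16
C (White): max(14, 19, 8, 6) = 19
D (White): max(15, 9, 19, 9) = 19
Root (Black): min(16, 19, 19) = 16
Black picks the child with the lowest value: B (value 16).

B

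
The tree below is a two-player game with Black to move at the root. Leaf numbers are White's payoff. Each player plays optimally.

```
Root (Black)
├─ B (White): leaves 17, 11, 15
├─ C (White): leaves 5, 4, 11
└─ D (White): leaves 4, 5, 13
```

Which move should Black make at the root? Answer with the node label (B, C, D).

B (White): max(17, 11, 15) = 17
C (White): max(5, 4, 11) = 11
D (White): max(4, 5, 13) = 13
Root (Black): min(17, 11, 13) = 11
Black picks the child with the lowest value: C (value 11).

C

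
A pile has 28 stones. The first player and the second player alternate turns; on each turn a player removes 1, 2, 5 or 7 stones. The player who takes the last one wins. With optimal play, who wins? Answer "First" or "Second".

First

W/L table (W = player to move can force a win):
i:   0  1  2  3  4  5  6  7  8  9 10 11 12 13 14 15 16 17 18 19 20 21 22 23 24 25 26 27 28
     L  W  W  L  W  W  L  W  W  L  W  W  L  W  W  L  W  W  L  W  W  L  W  W  L  W  W  L  W
Position 28 is W, so the first player wins.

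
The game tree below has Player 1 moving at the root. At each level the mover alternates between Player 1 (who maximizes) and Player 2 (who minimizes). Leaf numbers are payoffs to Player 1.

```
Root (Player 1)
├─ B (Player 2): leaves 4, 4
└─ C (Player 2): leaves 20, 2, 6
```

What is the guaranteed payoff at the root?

4

B (Player 2): min(4, 4) = 4
C (Player 2): min(20, 2, 6) = 2
Root (Player 1): max(4, 2) = 4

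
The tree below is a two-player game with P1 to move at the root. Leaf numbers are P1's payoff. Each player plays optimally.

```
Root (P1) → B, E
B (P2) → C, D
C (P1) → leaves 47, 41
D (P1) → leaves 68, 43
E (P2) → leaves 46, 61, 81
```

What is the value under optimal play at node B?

C: max(47, 41) = 47
D: max(68, 43) = 68
B: min(47, 68) = 47

47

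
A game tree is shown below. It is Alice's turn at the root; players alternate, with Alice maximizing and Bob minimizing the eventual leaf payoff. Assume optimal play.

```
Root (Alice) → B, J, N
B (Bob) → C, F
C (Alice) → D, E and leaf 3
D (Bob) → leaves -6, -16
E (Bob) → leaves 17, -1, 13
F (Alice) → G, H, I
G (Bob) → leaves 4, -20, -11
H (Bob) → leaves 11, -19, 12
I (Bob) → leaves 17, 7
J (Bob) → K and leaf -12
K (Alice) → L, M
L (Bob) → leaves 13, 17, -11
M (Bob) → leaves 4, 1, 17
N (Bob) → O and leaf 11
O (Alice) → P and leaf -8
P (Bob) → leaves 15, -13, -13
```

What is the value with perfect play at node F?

7

G: min(4, -20, -11) = -20
H: min(11, -19, 12) = -19
I: min(17, 7) = 7
F: max(-20, -19, 7) = 7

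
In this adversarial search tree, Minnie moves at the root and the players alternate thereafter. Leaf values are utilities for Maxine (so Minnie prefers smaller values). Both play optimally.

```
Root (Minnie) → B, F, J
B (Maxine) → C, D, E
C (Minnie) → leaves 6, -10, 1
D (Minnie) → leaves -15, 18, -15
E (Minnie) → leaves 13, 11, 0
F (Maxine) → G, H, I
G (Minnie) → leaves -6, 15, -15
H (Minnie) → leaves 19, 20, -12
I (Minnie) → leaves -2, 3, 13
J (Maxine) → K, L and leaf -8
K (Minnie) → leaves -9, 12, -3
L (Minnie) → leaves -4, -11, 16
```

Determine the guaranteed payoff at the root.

C (Minnie): min(6, -10, 1) = -10
D (Minnie): min(-15, 18, -15) = -15
E (Minnie): min(13, 11, 0) = 0
B (Maxine): max(-10, -15, 0) = 0
G (Minnie): min(-6, 15, -15) = -15
H (Minnie): min(19, 20, -12) = -12
I (Minnie): min(-2, 3, 13) = -2
F (Maxine): max(-15, -12, -2) = -2
K (Minnie): min(-9, 12, -3) = -9
L (Minnie): min(-4, -11, 16) = -11
J (Maxine): max(-9, -11, -8) = -8
Root (Minnie): min(0, -2, -8) = -8

-8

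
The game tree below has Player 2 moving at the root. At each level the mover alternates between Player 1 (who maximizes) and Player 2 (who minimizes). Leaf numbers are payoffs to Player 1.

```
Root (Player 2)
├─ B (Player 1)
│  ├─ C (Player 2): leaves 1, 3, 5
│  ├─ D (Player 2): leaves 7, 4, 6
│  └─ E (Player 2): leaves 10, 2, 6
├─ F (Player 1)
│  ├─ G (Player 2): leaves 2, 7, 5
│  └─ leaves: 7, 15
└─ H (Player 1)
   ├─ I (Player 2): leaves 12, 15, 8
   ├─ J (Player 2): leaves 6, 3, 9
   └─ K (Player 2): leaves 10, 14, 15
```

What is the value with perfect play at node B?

C: min(1, 3, 5) = 1
D: min(7, 4, 6) = 4
E: min(10, 2, 6) = 2
B: max(1, 4, 2) = 4

4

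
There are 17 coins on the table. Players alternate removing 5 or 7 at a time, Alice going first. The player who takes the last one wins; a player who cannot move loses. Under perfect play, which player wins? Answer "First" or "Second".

First

W/L table (W = player to move can force a win):
i:   0  1  2  3  4  5  6  7  8  9 10 11 12 13 14 15 16 17
     L  L  L  L  L  W  W  W  W  W  W  W  L  L  L  L  L  W
Position 17 is W, so the first player wins.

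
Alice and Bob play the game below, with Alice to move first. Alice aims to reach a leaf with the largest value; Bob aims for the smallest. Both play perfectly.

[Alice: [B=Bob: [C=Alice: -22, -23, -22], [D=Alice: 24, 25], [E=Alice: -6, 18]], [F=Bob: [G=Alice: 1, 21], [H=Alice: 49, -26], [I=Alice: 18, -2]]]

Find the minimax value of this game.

18

C (Alice): max(-22, -23, -22) = -22
D (Alice): max(24, 25) = 25
E (Alice): max(-6, 18) = 18
B (Bob): min(-22, 25, 18) = -22
G (Alice): max(1, 21) = 21
H (Alice): max(49, -26) = 49
I (Alice): max(18, -2) = 18
F (Bob): min(21, 49, 18) = 18
Root (Alice): max(-22, 18) = 18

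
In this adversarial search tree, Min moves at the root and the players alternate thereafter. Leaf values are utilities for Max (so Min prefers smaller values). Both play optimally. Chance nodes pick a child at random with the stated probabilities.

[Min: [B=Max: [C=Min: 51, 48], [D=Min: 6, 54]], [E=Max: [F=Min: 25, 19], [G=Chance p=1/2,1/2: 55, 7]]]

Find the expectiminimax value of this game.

C (Min): min(51, 48) = 48
D (Min): min(6, 54) = 6
B (Max): max(48, 6) = 48
F (Min): min(25, 19) = 19
G (Chance): 1/2·55 + 1/2·7 = 31
E (Max): max(19, 31) = 31
Root (Min): min(48, 31) = 31

31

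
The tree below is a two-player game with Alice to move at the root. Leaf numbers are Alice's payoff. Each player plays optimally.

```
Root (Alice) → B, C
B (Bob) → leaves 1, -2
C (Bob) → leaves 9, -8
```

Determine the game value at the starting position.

-2

B (Bob): min(1, -2) = -2
C (Bob): min(9, -8) = -8
Root (Alice): max(-2, -8) = -2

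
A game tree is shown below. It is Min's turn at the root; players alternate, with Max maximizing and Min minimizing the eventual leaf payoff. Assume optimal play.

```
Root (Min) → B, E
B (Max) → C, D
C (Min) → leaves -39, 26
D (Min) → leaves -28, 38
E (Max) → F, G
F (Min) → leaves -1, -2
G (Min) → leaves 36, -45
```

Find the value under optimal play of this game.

C (Min): min(-39, 26) = -39
D (Min): min(-28, 38) = -28
B (Max): max(-39, -28) = -28
F (Min): min(-1, -2) = -2
G (Min): min(36, -45) = -45
E (Max): max(-2, -45) = -2
Root (Min): min(-28, -2) = -28

-28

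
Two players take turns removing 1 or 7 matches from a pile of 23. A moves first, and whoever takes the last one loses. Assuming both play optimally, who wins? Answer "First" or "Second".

Second

Positions where the player to move wins (W) vs loses (L):
i:   0  1  2  3  4  5  6  7  8  9 10 11 12 13 14 15 16 17 18 19 20 21 22 23
     W  L  W  L  W  L  W  L  W  L  W  L  W  L  W  L  W  L  W  L  W  L  W  L
Position 23 is L, so the second player wins.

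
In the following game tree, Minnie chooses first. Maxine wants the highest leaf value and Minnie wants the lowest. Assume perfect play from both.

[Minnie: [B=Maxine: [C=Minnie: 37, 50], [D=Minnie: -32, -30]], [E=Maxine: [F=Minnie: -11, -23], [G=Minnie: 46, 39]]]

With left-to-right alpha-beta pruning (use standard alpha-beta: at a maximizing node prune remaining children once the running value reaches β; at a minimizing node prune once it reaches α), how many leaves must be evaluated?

7

C [α=-∞,β=+∞]: v=37
D [α=37,β=+∞]: v=-32 after child 1 ≤ α → α-cutoff, skip 1
B [α=-∞,β=+∞]: v=37
F [α=-∞,β=37]: v=-23
G [α=-23,β=37]: v=39
E [α=-∞,β=37]: v=39
Root [α=-∞,β=+∞]: v=37
Leaves evaluated: 7 of 8.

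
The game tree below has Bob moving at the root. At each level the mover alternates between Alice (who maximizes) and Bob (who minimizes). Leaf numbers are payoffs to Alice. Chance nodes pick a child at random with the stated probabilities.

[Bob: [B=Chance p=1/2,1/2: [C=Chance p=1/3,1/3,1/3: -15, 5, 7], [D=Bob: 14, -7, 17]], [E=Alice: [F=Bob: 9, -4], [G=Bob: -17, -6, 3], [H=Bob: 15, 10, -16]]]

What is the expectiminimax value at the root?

-4

C (Chance): 1/3·-15 + 1/3·5 + 1/3·7 = -1
D (Bob): min(14, -7, 17) = -7
B (Chance): 1/2·-1 + 1/2·-7 = -4
F (Bob): min(9, -4) = -4
G (Bob): min(-17, -6, 3) = -17
H (Bob): min(15, 10, -16) = -16
E (Alice): max(-4, -17, -16) = -4
Root (Bob): min(-4, -4) = -4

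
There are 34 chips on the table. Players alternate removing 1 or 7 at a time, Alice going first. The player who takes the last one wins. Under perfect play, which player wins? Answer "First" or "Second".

Second

Mark each pile size as W (mover wins) or L (mover loses):
i:   0  1  2  3  4  5  6  7  8  9 10 11 12 13 14 15 16 17 18 19 20 21 22 23 24 25 26 27 28 29 30 31 32 33 34
     L  W  L  W  L  W  L  W  L  W  L  W  L  W  L  W  L  W  L  W  L  W  L  W  L  W  L  W  L  W  L  W  L  W  L
Position 34 is L, so the second player wins.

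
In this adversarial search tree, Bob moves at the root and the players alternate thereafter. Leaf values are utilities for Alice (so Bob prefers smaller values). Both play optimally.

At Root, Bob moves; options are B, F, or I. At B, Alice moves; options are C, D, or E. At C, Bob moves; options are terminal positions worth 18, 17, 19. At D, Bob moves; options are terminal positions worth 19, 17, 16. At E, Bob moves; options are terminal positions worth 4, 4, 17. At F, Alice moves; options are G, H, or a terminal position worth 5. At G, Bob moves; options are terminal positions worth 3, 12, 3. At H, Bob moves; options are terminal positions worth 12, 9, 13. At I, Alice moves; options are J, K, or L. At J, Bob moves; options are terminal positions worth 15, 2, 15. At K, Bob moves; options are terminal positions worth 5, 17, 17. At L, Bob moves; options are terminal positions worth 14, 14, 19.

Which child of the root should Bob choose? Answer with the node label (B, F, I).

F

C (Bob): min(18, 17, 19) = 17
D (Bob): min(19, 17, 16) = 16
E (Bob): min(4, 4, 17) = 4
B (Alice): max(17, 16, 4) = 17
G (Bob): min(3, 12, 3) = 3
H (Bob): min(12, 9, 13) = 9
F (Alice): max(3, 9, 5) = 9
J (Bob): min(15, 2, 15) = 2
K (Bob): min(5, 17, 17) = 5
L (Bob): min(14, 14, 19) = 14
I (Alice): max(2, 5, 14) = 14
Root (Bob): min(17, 9, 14) = 9
Bob picks the child with the lowest value: F (value 9).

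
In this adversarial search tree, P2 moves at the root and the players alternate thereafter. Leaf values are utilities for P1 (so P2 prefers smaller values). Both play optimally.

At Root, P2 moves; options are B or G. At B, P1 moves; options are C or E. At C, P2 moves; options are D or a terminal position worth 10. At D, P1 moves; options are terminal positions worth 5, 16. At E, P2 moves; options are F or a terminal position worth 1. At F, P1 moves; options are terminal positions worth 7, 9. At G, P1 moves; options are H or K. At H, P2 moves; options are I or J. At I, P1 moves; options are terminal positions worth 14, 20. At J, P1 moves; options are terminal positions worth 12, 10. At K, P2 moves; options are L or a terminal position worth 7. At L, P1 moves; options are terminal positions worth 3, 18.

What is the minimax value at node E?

1

F: max(7, 9) = 9
E: min(9, 1) = 1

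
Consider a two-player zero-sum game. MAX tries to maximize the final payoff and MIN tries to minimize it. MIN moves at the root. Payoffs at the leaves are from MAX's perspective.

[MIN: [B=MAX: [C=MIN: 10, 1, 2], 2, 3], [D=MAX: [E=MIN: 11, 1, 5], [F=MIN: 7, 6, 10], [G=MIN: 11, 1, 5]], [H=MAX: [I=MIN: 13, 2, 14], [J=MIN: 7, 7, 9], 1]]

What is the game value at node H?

I: min(13, 2, 14) = 2
J: min(7, 7, 9) = 7
H: max(2, 7, 1) = 7

7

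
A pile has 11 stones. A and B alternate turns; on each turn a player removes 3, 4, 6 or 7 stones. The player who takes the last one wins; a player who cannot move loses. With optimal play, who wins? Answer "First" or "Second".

i:   0  1  2  3  4  5  6  7  8  9 10 11
     L  L  L  W  W  W  W  W  W  W  L  L
Position 11 is L, so the second player wins.

Second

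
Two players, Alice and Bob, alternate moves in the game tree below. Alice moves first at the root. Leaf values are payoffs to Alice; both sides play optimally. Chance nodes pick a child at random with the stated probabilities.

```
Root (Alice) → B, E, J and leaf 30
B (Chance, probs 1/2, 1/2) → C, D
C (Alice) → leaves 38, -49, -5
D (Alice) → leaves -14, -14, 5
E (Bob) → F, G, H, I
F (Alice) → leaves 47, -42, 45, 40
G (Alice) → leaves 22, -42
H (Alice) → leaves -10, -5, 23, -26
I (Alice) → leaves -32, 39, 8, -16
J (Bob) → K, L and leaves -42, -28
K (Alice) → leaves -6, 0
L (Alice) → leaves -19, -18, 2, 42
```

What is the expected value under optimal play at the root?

C (Alice): max(38, -49, -5) = 38
D (Alice): max(-14, -14, 5) = 5
B (Chance): 1/2·38 + 1/2·5 = 21.5
F (Alice): max(47, -42, 45, 40) = 47
G (Alice): max(22, -42) = 22
H (Alice): max(-10, -5, 23, -26) = 23
I (Alice): max(-32, 39, 8, -16) = 39
E (Bob): min(47, 22, 23, 39) = 22
K (Alice): max(-6, 0) = 0
L (Alice): max(-19, -18, 2, 42) = 42
J (Bob): min(0, 42, -42, -28) = -42
Root (Alice): max(21.5, 22, -42, 30) = 30

30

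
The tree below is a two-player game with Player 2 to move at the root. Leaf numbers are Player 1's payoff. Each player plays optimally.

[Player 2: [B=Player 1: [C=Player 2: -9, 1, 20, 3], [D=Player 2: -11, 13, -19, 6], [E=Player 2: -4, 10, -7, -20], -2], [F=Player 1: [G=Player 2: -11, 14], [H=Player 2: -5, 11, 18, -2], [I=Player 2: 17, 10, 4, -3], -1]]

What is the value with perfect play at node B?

C: min(-9, 1, 20, 3) = -9
D: min(-11, 13, -19, 6) = -19
E: min(-4, 10, -7, -20) = -20
B: max(-9, -19, -20, -2) = -2

-2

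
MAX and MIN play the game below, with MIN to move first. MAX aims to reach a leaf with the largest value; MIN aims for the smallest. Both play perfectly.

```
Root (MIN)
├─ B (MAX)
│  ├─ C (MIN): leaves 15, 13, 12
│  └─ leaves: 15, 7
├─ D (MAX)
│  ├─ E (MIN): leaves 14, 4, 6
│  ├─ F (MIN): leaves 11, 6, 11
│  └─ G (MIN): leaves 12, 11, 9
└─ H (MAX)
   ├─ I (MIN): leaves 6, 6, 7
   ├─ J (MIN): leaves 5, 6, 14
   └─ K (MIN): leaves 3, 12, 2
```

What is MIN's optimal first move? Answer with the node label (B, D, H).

C (MIN): min(15, 13, 12) = 12
B (MAX): max(12, 15, 7) = 15
E (MIN): min(14, 4, 6) = 4
F (MIN): min(11, 6, 11) = 6
G (MIN): min(12, 11, 9) = 9
D (MAX): max(4, 6, 9) = 9
I (MIN): min(6, 6, 7) = 6
J (MIN): min(5, 6, 14) = 5
K (MIN): min(3, 12, 2) = 2
H (MAX): max(6, 5, 2) = 6
Root (MIN): min(15, 9, 6) = 6
MIN picks the child with the lowest value: H (value 6).

H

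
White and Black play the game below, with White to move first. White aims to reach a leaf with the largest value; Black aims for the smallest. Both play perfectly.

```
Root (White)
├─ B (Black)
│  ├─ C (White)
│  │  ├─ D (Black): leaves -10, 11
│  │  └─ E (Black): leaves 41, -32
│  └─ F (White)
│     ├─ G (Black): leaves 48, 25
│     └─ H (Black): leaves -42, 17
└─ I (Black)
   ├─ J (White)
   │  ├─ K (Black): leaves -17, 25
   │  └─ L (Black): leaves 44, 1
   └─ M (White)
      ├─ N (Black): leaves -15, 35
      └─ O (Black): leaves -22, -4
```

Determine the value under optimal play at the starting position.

-10

D (Black): min(-10, 11) = -10
E (Black): min(41, -32) = -32
C (White): max(-10, -32) = -10
G (Black): min(48, 25) = 25
H (Black): min(-42, 17) = -42
F (White): max(25, -42) = 25
B (Black): min(-10, 25) = -10
K (Black): min(-17, 25) = -17
L (Black): min(44, 1) = 1
J (White): max(-17, 1) = 1
N (Black): min(-15, 35) = -15
O (Black): min(-22, -4) = -22
M (White): max(-15, -22) = -15
I (Black): min(1, -15) = -15
Root (White): max(-10, -15) = -10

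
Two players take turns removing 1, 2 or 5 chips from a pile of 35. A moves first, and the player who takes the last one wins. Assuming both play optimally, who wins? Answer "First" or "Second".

W/L table (W = player to move can force a win):
i:   0  1  2  3  4  5  6  7  8  9 10 11 12 13 14 15 16 17 18 19 20 21 22 23 24 25 26 27 28 29 30 31 32 33 34 35
     L  W  W  L  W  W  L  W  W  L  W  W  L  W  W  L  W  W  L  W  W  L  W  W  L  W  W  L  W  W  L  W  W  L  W  W
Position 35 is W, so the first player wins.

First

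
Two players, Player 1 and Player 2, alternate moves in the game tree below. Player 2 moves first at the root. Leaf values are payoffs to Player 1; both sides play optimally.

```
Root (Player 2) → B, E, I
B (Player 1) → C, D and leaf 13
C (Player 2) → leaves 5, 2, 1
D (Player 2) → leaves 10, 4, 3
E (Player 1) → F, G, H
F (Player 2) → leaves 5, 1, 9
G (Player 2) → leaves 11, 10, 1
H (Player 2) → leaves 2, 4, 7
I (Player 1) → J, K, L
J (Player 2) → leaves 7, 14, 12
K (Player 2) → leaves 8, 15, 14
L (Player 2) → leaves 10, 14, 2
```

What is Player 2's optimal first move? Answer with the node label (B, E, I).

C (Player 2): min(5, 2, 1) = 1
D (Player 2): min(10, 4, 3) = 3
B (Player 1): max(1, 3, 13) = 13
F (Player 2): min(5, 1, 9) = 1
G (Player 2): min(11, 10, 1) = 1
H (Player 2): min(2, 4, 7) = 2
E (Player 1): max(1, 1, 2) = 2
J (Player 2): min(7, 14, 12) = 7
K (Player 2): min(8, 15, 14) = 8
L (Player 2): min(10, 14, 2) = 2
I (Player 1): max(7, 8, 2) = 8
Root (Player 2): min(13, 2, 8) = 2
Player 2 picks the child with the lowest value: E (value 2).

E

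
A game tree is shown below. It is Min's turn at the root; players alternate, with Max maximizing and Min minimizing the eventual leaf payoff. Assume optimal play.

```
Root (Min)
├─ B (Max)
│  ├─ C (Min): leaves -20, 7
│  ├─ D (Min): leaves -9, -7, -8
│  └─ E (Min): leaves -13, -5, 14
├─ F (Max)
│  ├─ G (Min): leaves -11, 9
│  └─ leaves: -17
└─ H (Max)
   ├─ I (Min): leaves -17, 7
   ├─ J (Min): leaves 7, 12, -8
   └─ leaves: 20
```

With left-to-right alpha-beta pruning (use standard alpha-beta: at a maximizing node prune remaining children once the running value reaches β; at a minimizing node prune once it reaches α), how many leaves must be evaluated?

C [α=-∞,β=+∞]: v=-20
D [α=-20,β=+∞]: v=-9
E [α=-9,β=+∞]: v=-13 after child 1 ≤ α → α-cutoff, skip 2
B [α=-∞,β=+∞]: v=-9
G [α=-∞,β=-9]: v=-11
F [α=-∞,β=-9]: v=-11
I [α=-∞,β=-11]: v=-17
J [α=-17,β=-11]: v=-8
H [α=-∞,β=-11]: v=-8 after child 2 ≥ β → β-cutoff, skip 1
Root [α=-∞,β=+∞]: v=-11
Leaves evaluated: 14 of 17.

14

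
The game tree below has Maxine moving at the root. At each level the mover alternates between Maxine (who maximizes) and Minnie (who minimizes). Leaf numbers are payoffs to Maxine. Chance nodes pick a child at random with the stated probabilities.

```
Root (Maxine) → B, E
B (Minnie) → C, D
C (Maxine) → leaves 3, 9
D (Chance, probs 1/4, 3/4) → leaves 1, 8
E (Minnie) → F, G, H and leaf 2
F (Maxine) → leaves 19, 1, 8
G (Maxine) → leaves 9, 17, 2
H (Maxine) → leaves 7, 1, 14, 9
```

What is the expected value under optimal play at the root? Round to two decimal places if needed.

C (Maxine): max(3, 9) = 9
D (Chance): 1/4·1 + 3/4·8 = 6.25
B (Minnie): min(9, 6.25) = 6.25
F (Maxine): max(19, 1, 8) = 19
G (Maxine): max(9, 17, 2) = 17
H (Maxine): max(7, 1, 14, 9) = 14
E (Minnie): min(19, 17, 14, 2) = 2
Root (Maxine): max(6.25, 2) = 6.25

6.25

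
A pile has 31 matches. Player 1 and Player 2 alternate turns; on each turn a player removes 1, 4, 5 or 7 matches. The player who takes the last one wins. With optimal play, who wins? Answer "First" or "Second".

First

Mark each pile size as W (mover wins) or L (mover loses):
i:   0  1  2  3  4  5  6  7  8  9 10 11 12 13 14 15 16 17 18 19 20 21 22 23 24 25 26 27 28 29 30 31
     L  W  L  W  W  W  W  W  L  W  L  W  W  W  W  W  L  W  L  W  W  W  W  W  L  W  L  W  W  W  W  W
Position 31 is W, so the first player wins.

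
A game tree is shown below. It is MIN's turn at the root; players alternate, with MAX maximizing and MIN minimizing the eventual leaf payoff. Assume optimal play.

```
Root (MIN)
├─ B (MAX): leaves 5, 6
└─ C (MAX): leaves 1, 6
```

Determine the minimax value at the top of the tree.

6

B (MAX): max(5, 6) = 6
C (MAX): max(1, 6) = 6
Root (MIN): min(6, 6) = 6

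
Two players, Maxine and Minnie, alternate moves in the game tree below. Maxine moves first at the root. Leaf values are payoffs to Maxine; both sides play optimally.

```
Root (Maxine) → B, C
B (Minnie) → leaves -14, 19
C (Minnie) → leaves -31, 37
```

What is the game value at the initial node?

-14

B (Minnie): min(-14, 19) = -14
C (Minnie): min(-31, 37) = -31
Root (Maxine): max(-14, -31) = -14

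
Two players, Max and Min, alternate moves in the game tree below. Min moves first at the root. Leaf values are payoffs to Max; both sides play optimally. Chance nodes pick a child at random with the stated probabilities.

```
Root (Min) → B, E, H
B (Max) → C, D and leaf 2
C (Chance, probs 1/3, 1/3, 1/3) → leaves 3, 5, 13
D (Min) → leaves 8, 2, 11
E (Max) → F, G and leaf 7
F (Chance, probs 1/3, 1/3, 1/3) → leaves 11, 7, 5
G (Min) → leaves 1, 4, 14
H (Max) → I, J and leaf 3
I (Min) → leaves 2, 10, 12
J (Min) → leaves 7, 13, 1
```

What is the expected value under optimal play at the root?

C (Chance): 1/3·3 + 1/3·5 + 1/3·13 = 7
D (Min): min(8, 2, 11) = 2
B (Max): max(7, 2, 2) = 7
F (Chance): 1/3·11 + 1/3·7 + 1/3·5 = 7.67
G (Min): min(1, 4, 14) = 1
E (Max): max(7.67, 1, 7) = 7.67
I (Min): min(2, 10, 12) = 2
J (Min): min(7, 13, 1) = 1
H (Max): max(2, 1, 3) = 3
Root (Min): min(7, 7.67, 3) = 3

3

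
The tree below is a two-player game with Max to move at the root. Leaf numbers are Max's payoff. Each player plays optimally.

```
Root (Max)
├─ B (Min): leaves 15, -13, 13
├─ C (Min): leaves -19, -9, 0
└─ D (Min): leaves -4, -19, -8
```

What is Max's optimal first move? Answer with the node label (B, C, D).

B (Min): min(15, -13, 13) = -13
C (Min): min(-19, -9, 0) = -19
D (Min): min(-4, -19, -8) = -19
Root (Max): max(-13, -19, -19) = -13
Max picks the child with the highest value: B (value -13).

B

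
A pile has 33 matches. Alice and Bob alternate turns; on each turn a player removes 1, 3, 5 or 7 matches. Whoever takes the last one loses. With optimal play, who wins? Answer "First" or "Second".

Second

W/L table (W = player to move can force a win):
i:   0  1  2  3  4  5  6  7  8  9 10 11 12 13 14 15 16 17 18 19 20 21 22 23 24 25 26 27 28 29 30 31 32 33
     W  L  W  L  W  L  W  L  W  L  W  L  W  L  W  L  W  L  W  L  W  L  W  L  W  L  W  L  W  L  W  L  W  L
Position 33 is L, so the second player wins.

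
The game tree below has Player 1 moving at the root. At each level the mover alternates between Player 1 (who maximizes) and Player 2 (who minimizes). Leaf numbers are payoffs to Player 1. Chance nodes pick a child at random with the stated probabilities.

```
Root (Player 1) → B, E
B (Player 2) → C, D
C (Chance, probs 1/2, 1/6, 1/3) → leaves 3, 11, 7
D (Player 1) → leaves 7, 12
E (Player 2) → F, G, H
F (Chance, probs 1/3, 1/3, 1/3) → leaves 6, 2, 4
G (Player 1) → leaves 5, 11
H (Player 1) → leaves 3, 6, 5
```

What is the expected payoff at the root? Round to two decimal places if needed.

C (Chance): 1/2·3 + 1/6·11 + 1/3·7 = 5.67
D (Player 1): max(7, 12) = 12
B (Player 2): min(5.67, 12) = 5.67
F (Chance): 1/3·6 + 1/3·2 + 1/3·4 = 4
G (Player 1): max(5, 11) = 11
H (Player 1): max(3, 6, 5) = 6
E (Player 2): min(4, 11, 6) = 4
Root (Player 1): max(5.67, 4) = 5.67

5.67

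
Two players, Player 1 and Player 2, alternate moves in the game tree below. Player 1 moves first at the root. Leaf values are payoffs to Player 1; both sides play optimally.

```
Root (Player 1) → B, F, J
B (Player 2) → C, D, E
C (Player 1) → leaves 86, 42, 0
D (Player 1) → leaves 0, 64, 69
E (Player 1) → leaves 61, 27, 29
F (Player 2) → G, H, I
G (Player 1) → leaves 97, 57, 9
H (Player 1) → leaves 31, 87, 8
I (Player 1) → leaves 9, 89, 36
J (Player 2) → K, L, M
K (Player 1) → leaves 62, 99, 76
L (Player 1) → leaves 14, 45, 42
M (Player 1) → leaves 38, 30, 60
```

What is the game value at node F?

87

G: max(97, 57, 9) = 97
H: max(31, 87, 8) = 87
I: max(9, 89, 36) = 89
F: min(97, 87, 89) = 87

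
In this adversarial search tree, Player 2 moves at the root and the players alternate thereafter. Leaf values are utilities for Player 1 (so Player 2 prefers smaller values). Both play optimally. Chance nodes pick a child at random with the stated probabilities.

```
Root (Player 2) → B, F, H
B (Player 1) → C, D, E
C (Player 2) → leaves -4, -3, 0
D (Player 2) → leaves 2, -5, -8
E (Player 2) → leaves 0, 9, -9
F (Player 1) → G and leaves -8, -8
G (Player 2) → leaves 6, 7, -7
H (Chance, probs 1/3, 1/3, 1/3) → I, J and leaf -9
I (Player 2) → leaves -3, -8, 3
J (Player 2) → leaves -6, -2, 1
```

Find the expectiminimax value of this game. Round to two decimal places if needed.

-7.67

C (Player 2): min(-4, -3, 0) = -4
D (Player 2): min(2, -5, -8) = -8
E (Player 2): min(0, 9, -9) = -9
B (Player 1): max(-4, -8, -9) = -4
G (Player 2): min(6, 7, -7) = -7
F (Player 1): max(-7, -8, -8) = -7
I (Player 2): min(-3, -8, 3) = -8
J (Player 2): min(-6, -2, 1) = -6
H (Chance): 1/3·-8 + 1/3·-6 + 1/3·-9 = -7.67
Root (Player 2): min(-4, -7, -7.67) = -7.67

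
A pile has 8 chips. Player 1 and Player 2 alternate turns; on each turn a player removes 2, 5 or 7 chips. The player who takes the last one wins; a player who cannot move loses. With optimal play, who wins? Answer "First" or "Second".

Mark each pile size as W (mover wins) or L (mover loses):
i:   0  1  2  3  4  5  6  7  8
     L  L  W  W  L  W  W  W  W
Position 8 is W, so the first player wins.

First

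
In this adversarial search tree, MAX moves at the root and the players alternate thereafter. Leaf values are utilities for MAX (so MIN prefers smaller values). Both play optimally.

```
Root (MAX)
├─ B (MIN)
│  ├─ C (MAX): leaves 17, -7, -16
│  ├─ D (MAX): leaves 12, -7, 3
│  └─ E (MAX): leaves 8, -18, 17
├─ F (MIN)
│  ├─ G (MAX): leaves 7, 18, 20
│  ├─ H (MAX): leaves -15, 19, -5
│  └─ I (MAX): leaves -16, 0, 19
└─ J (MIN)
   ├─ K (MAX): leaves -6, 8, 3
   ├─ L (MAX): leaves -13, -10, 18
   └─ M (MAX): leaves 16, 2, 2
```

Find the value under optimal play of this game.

19

C (MAX): max(17, -7, -16) = 17
D (MAX): max(12, -7, 3) = 12
E (MAX): max(8, -18, 17) = 17
B (MIN): min(17, 12, 17) = 12
G (MAX): max(7, 18, 20) = 20
H (MAX): max(-15, 19, -5) = 19
I (MAX): max(-16, 0, 19) = 19
F (MIN): min(20, 19, 19) = 19
K (MAX): max(-6, 8, 3) = 8
L (MAX): max(-13, -10, 18) = 18
M (MAX): max(16, 2, 2) = 16
J (MIN): min(8, 18, 16) = 8
Root (MAX): max(12, 19, 8) = 19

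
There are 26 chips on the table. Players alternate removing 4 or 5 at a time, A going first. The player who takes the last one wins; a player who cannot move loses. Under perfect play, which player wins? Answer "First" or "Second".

First

Compute winning (W) and losing (L) positions by backward induction:
i:   0  1  2  3  4  5  6  7  8  9 10 11 12 13 14 15 16 17 18 19 20 21 22 23 24 25 26
     L  L  L  L  W  W  W  W  W  L  L  L  L  W  W  W  W  W  L  L  L  L  W  W  W  W  W
Position 26 is W, so the first player wins.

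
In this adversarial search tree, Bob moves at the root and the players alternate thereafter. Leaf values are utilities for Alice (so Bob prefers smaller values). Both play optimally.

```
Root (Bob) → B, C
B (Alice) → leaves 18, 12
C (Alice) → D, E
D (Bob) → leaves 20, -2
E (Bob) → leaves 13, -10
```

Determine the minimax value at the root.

B (Alice): max(18, 12) = 18
D (Bob): min(20, -2) = -2
E (Bob): min(13, -10) = -10
C (Alice): max(-2, -10) = -2
Root (Bob): min(18, -2) = -2

-2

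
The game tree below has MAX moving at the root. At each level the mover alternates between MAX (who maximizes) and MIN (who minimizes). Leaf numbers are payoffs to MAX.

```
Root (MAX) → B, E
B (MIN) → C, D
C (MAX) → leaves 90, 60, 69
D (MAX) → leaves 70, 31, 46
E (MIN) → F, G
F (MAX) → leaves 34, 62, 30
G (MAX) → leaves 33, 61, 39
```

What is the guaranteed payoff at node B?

C: max(90, 60, 69) = 90
D: max(70, 31, 46) = 70
B: min(90, 70) = 70

70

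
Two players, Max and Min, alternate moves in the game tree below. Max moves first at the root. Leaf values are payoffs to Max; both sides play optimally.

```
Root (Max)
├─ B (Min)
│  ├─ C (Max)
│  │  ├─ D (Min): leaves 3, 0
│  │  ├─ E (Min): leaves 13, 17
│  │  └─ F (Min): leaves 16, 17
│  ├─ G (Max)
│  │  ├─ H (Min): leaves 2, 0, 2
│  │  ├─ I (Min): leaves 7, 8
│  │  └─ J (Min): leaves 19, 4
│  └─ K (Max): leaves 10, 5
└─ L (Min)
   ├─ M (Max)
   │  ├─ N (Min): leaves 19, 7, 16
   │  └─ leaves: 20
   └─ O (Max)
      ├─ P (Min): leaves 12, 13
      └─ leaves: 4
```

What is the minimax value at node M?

20

N: min(19, 7, 16) = 7
M: max(7, 20) = 20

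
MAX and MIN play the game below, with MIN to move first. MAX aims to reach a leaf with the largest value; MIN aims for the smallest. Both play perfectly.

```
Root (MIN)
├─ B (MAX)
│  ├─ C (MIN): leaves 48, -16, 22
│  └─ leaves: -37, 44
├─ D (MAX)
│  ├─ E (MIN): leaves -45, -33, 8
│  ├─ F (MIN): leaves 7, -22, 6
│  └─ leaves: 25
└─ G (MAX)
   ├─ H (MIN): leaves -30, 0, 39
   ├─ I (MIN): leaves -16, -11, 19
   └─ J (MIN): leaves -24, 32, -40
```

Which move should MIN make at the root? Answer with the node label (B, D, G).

G

C (MIN): min(48, -16, 22) = -16
B (MAX): max(-16, -37, 44) = 44
E (MIN): min(-45, -33, 8) = -45
F (MIN): min(7, -22, 6) = -22
D (MAX): max(-45, -22, 25) = 25
H (MIN): min(-30, 0, 39) = -30
I (MIN): min(-16, -11, 19) = -16
J (MIN): min(-24, 32, -40) = -40
G (MAX): max(-30, -16, -40) = -16
Root (MIN): min(44, 25, -16) = -16
MIN picks the child with the lowest value: G (value -16).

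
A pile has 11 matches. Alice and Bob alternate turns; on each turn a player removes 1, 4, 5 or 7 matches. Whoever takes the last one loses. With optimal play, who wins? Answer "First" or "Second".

Second

Mark each pile size as W (mover wins) or L (mover loses):
i:   0  1  2  3  4  5  6  7  8  9 10 11
     W  L  W  L  W  W  W  W  W  L  W  L
Position 11 is L, so the second player wins.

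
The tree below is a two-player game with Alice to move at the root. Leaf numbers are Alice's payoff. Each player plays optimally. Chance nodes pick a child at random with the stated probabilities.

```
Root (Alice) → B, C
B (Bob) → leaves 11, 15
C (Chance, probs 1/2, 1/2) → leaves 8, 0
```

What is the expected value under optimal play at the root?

11

B (Bob): min(11, 15) = 11
C (Chance): 1/2·8 + 1/2·0 = 4
Root (Alice): max(11, 4) = 11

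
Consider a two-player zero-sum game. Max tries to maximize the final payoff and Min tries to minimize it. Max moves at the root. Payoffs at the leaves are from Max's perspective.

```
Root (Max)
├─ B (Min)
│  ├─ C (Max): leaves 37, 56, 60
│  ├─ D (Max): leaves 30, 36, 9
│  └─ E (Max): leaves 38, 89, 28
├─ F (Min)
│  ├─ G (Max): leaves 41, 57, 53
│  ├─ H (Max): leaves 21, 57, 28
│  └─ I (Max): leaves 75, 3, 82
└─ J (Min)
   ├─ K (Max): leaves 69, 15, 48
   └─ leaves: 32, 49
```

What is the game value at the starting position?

C (Max): max(37, 56, 60) = 60
D (Max): max(30, 36, 9) = 36
E (Max): max(38, 89, 28) = 89
B (Min): min(60, 36, 89) = 36
G (Max): max(41, 57, 53) = 57
H (Max): max(21, 57, 28) = 57
I (Max): max(75, 3, 82) = 82
F (Min): min(57, 57, 82) = 57
K (Max): max(69, 15, 48) = 69
J (Min): min(69, 32, 49) = 32
Root (Max): max(36, 57, 32) = 57

57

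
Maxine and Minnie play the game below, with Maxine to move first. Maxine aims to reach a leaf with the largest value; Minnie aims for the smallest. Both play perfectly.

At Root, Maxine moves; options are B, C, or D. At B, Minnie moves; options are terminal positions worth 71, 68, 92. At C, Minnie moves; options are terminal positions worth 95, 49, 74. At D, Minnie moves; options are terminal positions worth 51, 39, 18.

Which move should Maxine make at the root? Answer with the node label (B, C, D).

B (Minnie): min(71, 68, 92) = 68
C (Minnie): min(95, 49, 74) = 49
D (Minnie): min(51, 39, 18) = 18
Root (Maxine): max(68, 49, 18) = 68
Maxine picks the child with the highest value: B (value 68).

B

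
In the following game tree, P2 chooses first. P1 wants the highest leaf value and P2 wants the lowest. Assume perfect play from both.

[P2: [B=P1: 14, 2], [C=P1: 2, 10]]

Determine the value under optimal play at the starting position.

10

B (P1): max(14, 2) = 14
C (P1): max(2, 10) = 10
Root (P2): min(14, 10) = 10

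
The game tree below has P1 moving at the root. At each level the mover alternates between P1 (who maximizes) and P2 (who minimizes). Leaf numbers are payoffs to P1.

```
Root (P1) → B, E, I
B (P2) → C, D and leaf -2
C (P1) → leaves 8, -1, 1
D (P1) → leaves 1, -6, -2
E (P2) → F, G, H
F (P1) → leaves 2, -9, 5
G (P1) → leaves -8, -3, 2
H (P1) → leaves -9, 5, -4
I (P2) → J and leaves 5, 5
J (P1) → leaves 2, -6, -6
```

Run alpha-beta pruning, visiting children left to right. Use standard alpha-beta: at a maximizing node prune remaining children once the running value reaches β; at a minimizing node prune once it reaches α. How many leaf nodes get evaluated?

C [α=-∞,β=+∞]: v=8
D [α=-∞,β=8]: v=1
B [α=-∞,β=+∞]: v=-2
F [α=-2,β=+∞]: v=5
G [α=-2,β=5]: v=2
H [α=-2,β=2]: v=5 after child 2 ≥ β → β-cutoff, skip 1
E [α=-2,β=+∞]: v=2
J [α=2,β=+∞]: v=2
I [α=2,β=+∞]: v=2 after child 1 ≤ α → α-cutoff, skip 2
Root [α=-∞,β=+∞]: v=2
Leaves evaluated: 18 of 21.

18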